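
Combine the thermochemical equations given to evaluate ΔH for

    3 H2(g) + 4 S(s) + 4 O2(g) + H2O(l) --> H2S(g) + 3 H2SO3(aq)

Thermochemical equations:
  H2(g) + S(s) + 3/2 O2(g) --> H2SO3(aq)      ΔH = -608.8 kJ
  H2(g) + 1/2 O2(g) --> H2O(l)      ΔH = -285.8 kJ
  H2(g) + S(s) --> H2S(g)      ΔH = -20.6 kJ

ΔH = -1561.2 kJ

equation 1 × 3: (3)·(-608.8) = -1826.4 kJ
equation 2 reversed: +285.8 kJ
equation 3 as written: -20.6 kJ
ΔH = (-1826.4) + (+285.8) + (-20.6) = -1561.2 kJ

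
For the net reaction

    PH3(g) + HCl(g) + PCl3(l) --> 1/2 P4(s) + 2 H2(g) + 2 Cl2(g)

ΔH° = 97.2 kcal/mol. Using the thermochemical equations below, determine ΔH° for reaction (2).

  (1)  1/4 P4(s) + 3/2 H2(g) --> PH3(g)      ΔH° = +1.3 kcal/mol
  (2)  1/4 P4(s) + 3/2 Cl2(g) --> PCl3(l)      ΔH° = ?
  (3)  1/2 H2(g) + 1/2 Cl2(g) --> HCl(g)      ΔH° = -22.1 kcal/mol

ΔH° = -76.4 kcal/mol

(1) reversed: -1.3 kcal/mol
(2) reversed: contributes −x
(3) reversed: +22.1 kcal/mol
+97.2 = (-1.3) + (+22.1) − x
x = (+97.2 − (+20.8)) / (-1) = -76.4 kcal/mol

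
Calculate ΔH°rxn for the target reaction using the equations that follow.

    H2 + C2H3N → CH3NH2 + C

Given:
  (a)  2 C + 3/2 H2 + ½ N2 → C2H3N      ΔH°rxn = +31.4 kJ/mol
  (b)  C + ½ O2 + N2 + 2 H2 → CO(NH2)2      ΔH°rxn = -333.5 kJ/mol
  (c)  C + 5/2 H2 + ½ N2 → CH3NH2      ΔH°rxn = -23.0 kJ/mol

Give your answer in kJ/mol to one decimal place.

(a) reversed (C2H3N must end up as a reactant): -31.4 kJ/mol
(b): not needed (O2 appears nowhere else).
(c) as written (CH3NH2 already on the product side): -23.0 kJ/mol
ΔH°rxn = (-1)·(+31.4) + (1)·(-23.0) = -54.4 kJ/mol

ΔH°rxn = -54.4 kJ/mol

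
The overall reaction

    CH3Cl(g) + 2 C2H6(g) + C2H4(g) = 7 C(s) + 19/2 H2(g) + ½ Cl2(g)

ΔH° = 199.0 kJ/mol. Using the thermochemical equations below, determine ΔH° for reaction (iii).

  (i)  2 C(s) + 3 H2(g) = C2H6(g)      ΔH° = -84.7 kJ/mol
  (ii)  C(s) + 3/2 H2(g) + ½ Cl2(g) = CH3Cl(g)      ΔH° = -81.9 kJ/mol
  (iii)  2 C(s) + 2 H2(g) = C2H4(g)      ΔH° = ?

ΔH° = 52.3 kJ/mol

(i) reversed and × 2: (-2)·(-84.7) = +169.4 kJ/mol
(ii) reversed: +81.9 kJ/mol
(iii) reversed: contributes −x
+199.0 = (+169.4) + (+81.9) − x
x = (+199.0 − (+251.3)) / (-1) = 52.3 kJ/mol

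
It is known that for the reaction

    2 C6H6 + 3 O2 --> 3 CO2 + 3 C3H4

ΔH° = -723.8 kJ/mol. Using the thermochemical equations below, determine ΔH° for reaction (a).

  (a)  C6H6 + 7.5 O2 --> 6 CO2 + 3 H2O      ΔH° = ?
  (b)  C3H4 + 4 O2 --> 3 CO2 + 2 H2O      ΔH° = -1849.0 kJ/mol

ΔH° = -3135.4 kJ/mol

(a) × 2: contributes 2·x
(b) reversed and × 3: (-3)·(-1849.0) = +5547.0 kJ/mol
-723.8 = (+5547.0) + 2·x
x = (-723.8 − (+5547.0)) / (2) = -3135.4 kJ/mol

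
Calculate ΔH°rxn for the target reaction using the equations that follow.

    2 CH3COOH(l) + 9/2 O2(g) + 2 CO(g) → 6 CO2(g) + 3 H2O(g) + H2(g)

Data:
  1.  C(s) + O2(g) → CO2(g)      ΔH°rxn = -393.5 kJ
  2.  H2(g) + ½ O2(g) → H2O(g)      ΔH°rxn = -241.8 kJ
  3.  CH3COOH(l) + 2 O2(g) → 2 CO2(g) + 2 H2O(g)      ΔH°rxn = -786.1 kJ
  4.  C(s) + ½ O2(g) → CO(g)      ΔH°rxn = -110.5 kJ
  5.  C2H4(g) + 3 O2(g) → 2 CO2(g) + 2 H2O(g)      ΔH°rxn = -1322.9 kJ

eq. 1 × 2: (2)·(-393.5) = -787.0 kJ
eq. 2 reversed (H2(g) must end up as a product): +241.8 kJ
eq. 3 × 2 (×2 to match 2 CH3COOH(l) in the target): (2)·(-786.1) = -1572.2 kJ
eq. 4 reversed and × 2 (reverse to put CO(g) on the reactant side; scale by 2 for the 2 CO(g)): (-2)·(-110.5) = +221.0 kJ
eq. 5: not needed (C2H4(g) appears nowhere else).
ΔH°rxn = (2)·(-393.5) + (-1)·(-241.8) + (2)·(-786.1) + (-2)·(-110.5) = -1896.4 kJ

ΔH°rxn = -1896.4 kJ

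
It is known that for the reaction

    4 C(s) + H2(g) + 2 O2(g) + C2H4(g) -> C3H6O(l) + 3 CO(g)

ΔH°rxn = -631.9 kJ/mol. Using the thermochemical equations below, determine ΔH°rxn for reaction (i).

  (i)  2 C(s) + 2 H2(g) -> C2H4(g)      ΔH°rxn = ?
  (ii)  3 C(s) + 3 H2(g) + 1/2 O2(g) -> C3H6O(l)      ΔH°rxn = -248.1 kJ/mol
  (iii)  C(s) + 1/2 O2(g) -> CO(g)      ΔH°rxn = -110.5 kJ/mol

(i) reversed (reverse to put C2H4(g) on the reactant side): contributes −x
(ii) as written (C3H6O(l) already on the product side): -248.1 kJ/mol
(iii) × 3 (scale by 3 for the 3 CO(g)): (3)·(-110.5) = -331.5 kJ/mol
-631.9 = (-248.1) + (-331.5) − x
x = (-631.9 − (-579.6)) / (-1) = 52.3 kJ/mol

ΔH°rxn = 52.3 kJ/mol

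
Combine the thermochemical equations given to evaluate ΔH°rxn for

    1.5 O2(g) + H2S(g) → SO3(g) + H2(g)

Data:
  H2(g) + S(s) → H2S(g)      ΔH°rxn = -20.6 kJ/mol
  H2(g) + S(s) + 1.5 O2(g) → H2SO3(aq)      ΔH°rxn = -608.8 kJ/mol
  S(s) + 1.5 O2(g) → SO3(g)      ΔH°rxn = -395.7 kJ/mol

equation 1 reversed: +20.6 kJ/mol
equation 2: not needed.
equation 3 as written: -395.7 kJ/mol
By Hess's law, ΔH°rxn = (+20.6) + (-395.7) = -375.1 kJ/mol

ΔH°rxn = -375.1 kJ/mol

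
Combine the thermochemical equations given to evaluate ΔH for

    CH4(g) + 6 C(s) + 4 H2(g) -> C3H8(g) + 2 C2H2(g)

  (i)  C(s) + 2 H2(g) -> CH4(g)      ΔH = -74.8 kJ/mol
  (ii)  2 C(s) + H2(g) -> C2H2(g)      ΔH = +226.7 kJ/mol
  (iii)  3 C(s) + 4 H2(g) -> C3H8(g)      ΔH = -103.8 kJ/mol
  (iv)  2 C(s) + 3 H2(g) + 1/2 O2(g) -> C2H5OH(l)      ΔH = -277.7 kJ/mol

(i) reversed (CH4(g) must end up as a reactant): +74.8 kJ/mol
(ii) × 2 (×2 to match 2 C2H2(g) in the target): (2)·(+226.7) = +453.4 kJ/mol
(iii) as written (C3H8(g) already on the product side): -103.8 kJ/mol
(iv): not needed (O2(g) appears nowhere else).
ΔH = (-1)·(-74.8) + (2)·(+226.7) + (1)·(-103.8) = 424.4 kJ/mol

ΔH = 424.4 kJ/mol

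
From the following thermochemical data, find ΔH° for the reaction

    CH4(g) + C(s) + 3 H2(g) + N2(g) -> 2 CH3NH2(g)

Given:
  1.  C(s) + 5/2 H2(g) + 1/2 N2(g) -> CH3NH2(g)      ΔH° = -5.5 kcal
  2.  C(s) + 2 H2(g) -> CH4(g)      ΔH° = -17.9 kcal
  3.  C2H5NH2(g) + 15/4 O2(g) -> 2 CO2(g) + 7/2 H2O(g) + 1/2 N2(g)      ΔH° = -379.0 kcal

eq. 1 × 2: (2)·(-5.5) = -11.0 kcal
eq. 2 reversed: +17.9 kcal
eq. 3: not needed.
By Hess's law, ΔH° = (2)·(-5.5) + (-1)·(-17.9) = 6.9 kcal

ΔH° = 6.9 kcal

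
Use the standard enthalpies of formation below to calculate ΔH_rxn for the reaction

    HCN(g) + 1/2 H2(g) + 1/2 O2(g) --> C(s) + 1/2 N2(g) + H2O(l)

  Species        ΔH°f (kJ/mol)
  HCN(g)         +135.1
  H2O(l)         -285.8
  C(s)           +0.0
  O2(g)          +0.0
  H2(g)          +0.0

ΔH_rxn = -420.9 kJ/mol

Products: 1·(+0.0) + 1/2·(+0.0) + 1·(-285.8) = -285.8
Reactants: 1·(+135.1) + 1/2·(+0.0) + 1/2·(+0.0) = +135.1
ΔH_rxn = (-285.8) − (+135.1) = -420.9 kJ/mol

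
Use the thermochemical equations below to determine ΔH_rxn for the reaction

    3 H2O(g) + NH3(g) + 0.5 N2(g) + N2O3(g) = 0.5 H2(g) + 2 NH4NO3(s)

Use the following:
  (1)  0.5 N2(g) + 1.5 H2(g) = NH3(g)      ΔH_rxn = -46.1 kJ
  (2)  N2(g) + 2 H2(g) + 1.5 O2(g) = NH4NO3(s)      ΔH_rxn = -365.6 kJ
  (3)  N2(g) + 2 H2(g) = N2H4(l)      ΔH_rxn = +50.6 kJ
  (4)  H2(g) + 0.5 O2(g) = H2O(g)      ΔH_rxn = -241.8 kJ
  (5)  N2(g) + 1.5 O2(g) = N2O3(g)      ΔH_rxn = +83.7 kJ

ΔH_rxn = -43.4 kJ

(1) reversed: +46.1 kJ
(2) × 2: (2)·(-365.6) = -731.2 kJ
(3): not needed.
(4) reversed and × 3: (-3)·(-241.8) = +725.4 kJ
(5) reversed: -83.7 kJ
By Hess's law, ΔH_rxn = (+46.1) + (-731.2) + (+725.4) + (-83.7) = -43.4 kJ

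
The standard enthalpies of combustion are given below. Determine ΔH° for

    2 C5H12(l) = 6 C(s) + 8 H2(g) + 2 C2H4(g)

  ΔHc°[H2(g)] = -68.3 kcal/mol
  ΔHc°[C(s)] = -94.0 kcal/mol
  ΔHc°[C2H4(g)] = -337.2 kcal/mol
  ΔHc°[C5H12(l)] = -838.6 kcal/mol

ΔH° = 107.6 kcal/mol

Using ΔH = Σ nΔHc°(reactants) − Σ nΔHc°(products):
= [2·(-838.6)] − [6·(-94.0) + 8·(-68.3) + 2·(-337.2)]
= 107.6 kcal/mol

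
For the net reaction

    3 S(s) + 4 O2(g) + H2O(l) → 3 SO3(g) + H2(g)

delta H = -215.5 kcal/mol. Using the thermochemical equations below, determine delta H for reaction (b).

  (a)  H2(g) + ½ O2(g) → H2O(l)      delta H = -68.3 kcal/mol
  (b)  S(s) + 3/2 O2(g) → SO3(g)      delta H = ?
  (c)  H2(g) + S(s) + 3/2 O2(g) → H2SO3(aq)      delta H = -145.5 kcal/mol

delta H = -94.6 kcal/mol

(a) reversed: +68.3 kcal/mol
(b) × 3: contributes 3·x
(c): not needed.
-215.5 = (+68.3) + 3·x
x = (-215.5 − (+68.3)) / (3) = -94.6 kcal/mol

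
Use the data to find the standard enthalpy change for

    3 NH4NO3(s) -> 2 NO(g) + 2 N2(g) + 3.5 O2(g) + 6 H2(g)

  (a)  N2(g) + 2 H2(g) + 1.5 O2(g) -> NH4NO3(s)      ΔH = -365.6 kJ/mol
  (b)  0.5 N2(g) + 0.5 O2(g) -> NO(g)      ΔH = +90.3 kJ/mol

(a) reversed and × 3: (-3)·(-365.6) = +1096.8 kJ/mol
(b) × 2: (2)·(+90.3) = +180.6 kJ/mol
ΔH = (-3)·(-365.6) + (2)·(+90.3) = 1277.4 kJ/mol

ΔH = 1277.4 kJ/mol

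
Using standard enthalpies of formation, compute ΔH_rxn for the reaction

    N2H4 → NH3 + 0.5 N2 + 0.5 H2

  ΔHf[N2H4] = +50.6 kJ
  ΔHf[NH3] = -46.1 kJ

Products: 1·(-46.1) + 1/2·(+0.0) + 1/2·(+0.0) = -46.1
Reactants: 1·(+50.6) = +50.6
ΔH_rxn = (-46.1) − (+50.6) = -96.7 kJ

ΔH_rxn = -96.7 kJ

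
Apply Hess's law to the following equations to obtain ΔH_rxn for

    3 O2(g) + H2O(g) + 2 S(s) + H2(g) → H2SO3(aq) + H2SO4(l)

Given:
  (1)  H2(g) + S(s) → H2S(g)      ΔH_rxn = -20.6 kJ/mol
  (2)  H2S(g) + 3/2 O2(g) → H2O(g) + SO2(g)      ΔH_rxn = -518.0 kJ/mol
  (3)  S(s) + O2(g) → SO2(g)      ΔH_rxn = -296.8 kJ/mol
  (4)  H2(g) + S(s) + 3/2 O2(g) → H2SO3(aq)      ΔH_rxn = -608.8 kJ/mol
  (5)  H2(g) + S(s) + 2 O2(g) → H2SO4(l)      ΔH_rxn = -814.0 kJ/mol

(1) reversed: +20.6 kJ/mol
(2) reversed (reverse to put H2O(g) on the reactant side): +518.0 kJ/mol
(3) as written: -296.8 kJ/mol
(4) as written (H2SO3(aq) already on the product side): -608.8 kJ/mol
(5) as written (H2SO4(l) already on the product side): -814.0 kJ/mol
Summing the manipulated equations, ΔH_rxn = (-1)·(-20.6) + (-1)·(-518.0) + (1)·(-296.8) + (1)·(-608.8) + (1)·(-814.0) = -1181.0 kJ/mol

ΔH_rxn = -1181.0 kJ/mol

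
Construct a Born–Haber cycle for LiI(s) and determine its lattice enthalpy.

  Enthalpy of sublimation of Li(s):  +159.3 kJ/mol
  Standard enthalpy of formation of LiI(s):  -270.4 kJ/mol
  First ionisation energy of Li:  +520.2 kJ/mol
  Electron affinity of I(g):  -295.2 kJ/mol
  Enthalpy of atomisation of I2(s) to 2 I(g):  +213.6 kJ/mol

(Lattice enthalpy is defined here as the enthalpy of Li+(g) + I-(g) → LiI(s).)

U = -761.5 kJ/mol

ΔHf° = 1·ΔHsub + 1·(ΣIE) + 1/2·D(I2) + 1·EA + U
-270.4 = 1·(+159.3) + 1·(+520.2) + 1/2·(+213.6) + 1·(-295.2) + U
U = -270.4 − (+491.1) = -761.5 kJ/mol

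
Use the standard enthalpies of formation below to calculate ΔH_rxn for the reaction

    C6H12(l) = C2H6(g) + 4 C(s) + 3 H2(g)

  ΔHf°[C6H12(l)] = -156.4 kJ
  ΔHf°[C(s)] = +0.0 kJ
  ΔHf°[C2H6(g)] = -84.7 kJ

ΔH_rxn = 71.7 kJ

Products: 1·(-84.7) + 4·(+0.0) + 3·(+0.0) = -84.7
Reactants: 1·(-156.4) = -156.4
ΔH_rxn = (-84.7) − (-156.4) = 71.7 kJ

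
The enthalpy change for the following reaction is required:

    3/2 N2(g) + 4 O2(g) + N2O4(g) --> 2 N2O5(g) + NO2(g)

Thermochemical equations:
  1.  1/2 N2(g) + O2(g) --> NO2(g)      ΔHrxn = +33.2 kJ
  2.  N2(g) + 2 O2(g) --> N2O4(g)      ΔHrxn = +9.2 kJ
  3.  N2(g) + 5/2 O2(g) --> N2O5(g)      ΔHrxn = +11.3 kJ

eq. 1 as written: +33.2 kJ
eq. 2 reversed: -9.2 kJ
eq. 3 × 2: (2)·(+11.3) = +22.6 kJ
Since enthalpy is a state function, ΔHrxn = (1)·(+33.2) + (-1)·(+9.2) + (2)·(+11.3) = 46.6 kJ

ΔHrxn = 46.6 kJ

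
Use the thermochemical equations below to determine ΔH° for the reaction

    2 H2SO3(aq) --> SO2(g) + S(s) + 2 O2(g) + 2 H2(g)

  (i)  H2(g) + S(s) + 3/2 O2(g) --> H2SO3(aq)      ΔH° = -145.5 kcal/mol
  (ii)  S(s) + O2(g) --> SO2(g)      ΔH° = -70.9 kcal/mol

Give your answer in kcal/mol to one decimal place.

ΔH° = 220.1 kcal/mol

(i) reversed and × 2: (-2)·(-145.5) = +291.0 kcal/mol
(ii) as written: -70.9 kcal/mol
Combining the equations, ΔH° = (-2)·(-145.5) + (1)·(-70.9) = 220.1 kcal/mol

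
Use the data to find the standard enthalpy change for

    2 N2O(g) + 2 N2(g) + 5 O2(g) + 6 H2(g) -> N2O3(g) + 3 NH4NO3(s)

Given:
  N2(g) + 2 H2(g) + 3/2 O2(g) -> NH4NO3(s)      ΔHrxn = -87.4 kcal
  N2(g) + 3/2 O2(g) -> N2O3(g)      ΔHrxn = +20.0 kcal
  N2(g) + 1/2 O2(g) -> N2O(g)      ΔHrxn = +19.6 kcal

equation 1 × 3 (scale by 3 for the 3 NH4NO3(s)): (3)·(-87.4) = -262.2 kcal
equation 2 as written (N2O3(g) already on the product side): +20.0 kcal
equation 3 reversed and × 2 (reverse to put N2O(g) on the reactant side; scale by 2 for the 2 N2O(g)): (-2)·(+19.6) = -39.2 kcal
By Hess's law, ΔHrxn = (-262.2) + (+20.0) + (-39.2) = -281.4 kcal

ΔHrxn = -281.4 kcal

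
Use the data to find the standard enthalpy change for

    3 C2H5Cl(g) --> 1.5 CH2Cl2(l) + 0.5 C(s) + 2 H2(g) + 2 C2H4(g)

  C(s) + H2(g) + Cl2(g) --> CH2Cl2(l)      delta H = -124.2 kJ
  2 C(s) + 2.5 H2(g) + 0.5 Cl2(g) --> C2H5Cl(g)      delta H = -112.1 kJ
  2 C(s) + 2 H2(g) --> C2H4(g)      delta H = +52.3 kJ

equation 1 × 3/2: (3/2)·(-124.2) = -186.3 kJ
equation 2 reversed and × 3: (-3)·(-112.1) = +336.3 kJ
equation 3 × 2: (2)·(+52.3) = +104.6 kJ
delta H = (3/2)·(-124.2) + (-3)·(-112.1) + (2)·(+52.3) = 254.6 kJ

delta H = 254.6 kJ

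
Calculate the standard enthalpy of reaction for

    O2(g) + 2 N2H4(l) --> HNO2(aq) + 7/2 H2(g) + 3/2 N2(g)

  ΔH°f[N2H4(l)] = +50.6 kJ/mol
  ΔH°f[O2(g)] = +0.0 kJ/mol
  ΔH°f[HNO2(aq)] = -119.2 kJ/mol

ΔH°rxn = Σ nΔHf°(products) − Σ nΔHf°(reactants).
Products: 1·(-119.2) + 7/2·(+0.0) + 3/2·(+0.0) = -119.2
Reactants: 1·(+0.0) + 2·(+50.6) = +101.2
ΔH_rxn = (-119.2) − (+101.2) = -220.4 kJ/mol

ΔH_rxn = -220.4 kJ/mol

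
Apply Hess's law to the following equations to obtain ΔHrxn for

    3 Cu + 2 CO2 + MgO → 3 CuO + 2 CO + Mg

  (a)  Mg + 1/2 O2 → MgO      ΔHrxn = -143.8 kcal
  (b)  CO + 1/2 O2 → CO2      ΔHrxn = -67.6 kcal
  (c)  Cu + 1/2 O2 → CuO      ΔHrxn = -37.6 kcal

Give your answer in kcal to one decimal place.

(a) reversed (reverse to put MgO on the reactant side): +143.8 kcal
(b) reversed and × 2 (CO must end up as a product; scale by 2 for the 2 CO): (-2)·(-67.6) = +135.2 kcal
(c) × 3 (×3 to match 3 CuO in the target): (3)·(-37.6) = -112.8 kcal
Summing the manipulated equations, ΔHrxn = (-1)·(-143.8) + (-2)·(-67.6) + (3)·(-37.6) = 166.2 kcal

ΔHrxn = 166.2 kcal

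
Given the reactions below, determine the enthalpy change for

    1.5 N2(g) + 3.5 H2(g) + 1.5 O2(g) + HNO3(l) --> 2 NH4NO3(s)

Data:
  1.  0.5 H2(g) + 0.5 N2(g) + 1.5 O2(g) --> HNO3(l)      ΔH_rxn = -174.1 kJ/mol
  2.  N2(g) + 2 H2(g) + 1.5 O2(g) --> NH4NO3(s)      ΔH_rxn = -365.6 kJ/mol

eq. 1 reversed (HNO3(l) must end up as a reactant): +174.1 kJ/mol
eq. 2 × 2 (scale by 2 for the 2 NH4NO3(s)): (2)·(-365.6) = -731.2 kJ/mol
ΔH_rxn = (+174.1) + (-731.2) = -557.1 kJ/mol

ΔH_rxn = -557.1 kJ/mol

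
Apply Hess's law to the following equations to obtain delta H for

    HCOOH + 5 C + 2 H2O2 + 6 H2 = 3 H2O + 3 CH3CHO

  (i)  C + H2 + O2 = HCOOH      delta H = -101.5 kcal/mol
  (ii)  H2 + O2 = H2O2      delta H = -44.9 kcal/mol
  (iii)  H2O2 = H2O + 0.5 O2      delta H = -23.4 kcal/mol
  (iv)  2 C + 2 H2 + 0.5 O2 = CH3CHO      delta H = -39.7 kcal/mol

(i) reversed (reverse to put HCOOH on the reactant side): +101.5 kcal/mol
(ii) as written: -44.9 kcal/mol
(iii) × 3 (×3 to match 3 H2O in the target): (3)·(-23.4) = -70.2 kcal/mol
(iv) × 3 (scale by 3 for the 3 CH3CHO): (3)·(-39.7) = -119.1 kcal/mol
Summing the manipulated equations, delta H = (-1)·(-101.5) + (1)·(-44.9) + (3)·(-23.4) + (3)·(-39.7) = -132.7 kcal/mol

delta H = -132.7 kcal/mol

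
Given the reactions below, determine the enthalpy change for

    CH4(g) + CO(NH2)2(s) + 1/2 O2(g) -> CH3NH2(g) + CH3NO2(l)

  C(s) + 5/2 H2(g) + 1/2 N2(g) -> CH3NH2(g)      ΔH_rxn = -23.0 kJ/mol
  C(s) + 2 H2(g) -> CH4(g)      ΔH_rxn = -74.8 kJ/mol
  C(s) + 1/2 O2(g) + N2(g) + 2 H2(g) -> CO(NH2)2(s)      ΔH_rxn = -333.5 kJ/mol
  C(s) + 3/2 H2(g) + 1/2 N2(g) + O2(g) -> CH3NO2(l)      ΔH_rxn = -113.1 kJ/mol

equation 1 as written: -23.0 kJ/mol
equation 2 reversed: +74.8 kJ/mol
equation 3 reversed: +333.5 kJ/mol
equation 4 as written: -113.1 kJ/mol
ΔH_rxn = (1)·(-23.0) + (-1)·(-74.8) + (-1)·(-333.5) + (1)·(-113.1) = 272.2 kJ/mol

ΔH_rxn = 272.2 kJ/mol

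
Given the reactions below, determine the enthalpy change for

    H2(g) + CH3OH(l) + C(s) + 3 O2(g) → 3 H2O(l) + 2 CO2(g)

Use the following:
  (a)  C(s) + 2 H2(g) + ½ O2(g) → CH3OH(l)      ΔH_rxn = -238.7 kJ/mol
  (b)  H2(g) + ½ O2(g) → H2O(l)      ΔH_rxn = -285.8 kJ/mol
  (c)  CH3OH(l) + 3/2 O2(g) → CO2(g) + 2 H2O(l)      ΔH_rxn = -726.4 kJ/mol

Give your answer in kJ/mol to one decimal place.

ΔH_rxn = -1405.7 kJ/mol

(a) as written (C(s) already on the reactant side): -238.7 kJ/mol
(b) reversed: +285.8 kJ/mol
(c) × 2 (scale by 2 for the 2 CO2(g)): (2)·(-726.4) = -1452.8 kJ/mol
ΔH_rxn = (-238.7) + (+285.8) + (-1452.8) = -1405.7 kJ/mol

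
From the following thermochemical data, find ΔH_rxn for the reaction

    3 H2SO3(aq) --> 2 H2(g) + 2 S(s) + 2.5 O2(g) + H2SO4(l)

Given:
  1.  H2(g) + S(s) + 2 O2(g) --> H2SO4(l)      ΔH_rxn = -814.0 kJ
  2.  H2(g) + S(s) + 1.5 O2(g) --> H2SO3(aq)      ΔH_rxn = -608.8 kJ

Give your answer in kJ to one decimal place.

ΔH_rxn = 1012.4 kJ

eq. 1 as written: -814.0 kJ
eq. 2 reversed and × 3: (-3)·(-608.8) = +1826.4 kJ
ΔH_rxn = (-814.0) + (+1826.4) = 1012.4 kJ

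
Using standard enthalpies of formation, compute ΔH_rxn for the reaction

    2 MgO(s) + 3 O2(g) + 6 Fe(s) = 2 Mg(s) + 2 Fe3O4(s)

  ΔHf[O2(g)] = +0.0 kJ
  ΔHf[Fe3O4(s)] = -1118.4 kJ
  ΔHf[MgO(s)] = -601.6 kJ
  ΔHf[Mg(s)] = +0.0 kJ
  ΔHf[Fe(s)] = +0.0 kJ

Products: 2·(+0.0) + 2·(-1118.4) = -2236.8
Reactants: 2·(-601.6) + 3·(+0.0) + 6·(+0.0) = -1203.2
ΔH_rxn = (-2236.8) − (-1203.2) = -1033.6 kJ

ΔH_rxn = -1033.6 kJ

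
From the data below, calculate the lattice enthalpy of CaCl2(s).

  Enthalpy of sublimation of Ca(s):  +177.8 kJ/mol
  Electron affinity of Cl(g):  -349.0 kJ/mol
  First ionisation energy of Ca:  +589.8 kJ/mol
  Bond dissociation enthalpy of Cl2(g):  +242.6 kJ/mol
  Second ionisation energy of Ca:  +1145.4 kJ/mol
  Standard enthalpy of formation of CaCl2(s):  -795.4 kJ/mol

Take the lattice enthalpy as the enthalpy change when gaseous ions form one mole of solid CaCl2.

U = -2253.0 kJ/mol

ΔHf° = 1·ΔHsub + 1·(ΣIE) + 1·D(Cl2) + 2·EA + U
-795.4 = 1·(+177.8) + 1·(+1735.2) + 1·(+242.6) + 2·(-349.0) + U
U = -795.4 − (+1457.6) = -2253.0 kJ/mol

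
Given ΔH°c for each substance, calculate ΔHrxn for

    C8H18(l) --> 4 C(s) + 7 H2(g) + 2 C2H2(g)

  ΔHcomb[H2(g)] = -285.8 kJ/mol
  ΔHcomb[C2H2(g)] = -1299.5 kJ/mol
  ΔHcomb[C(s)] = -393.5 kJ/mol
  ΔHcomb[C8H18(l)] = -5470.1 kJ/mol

ΔHrxn = 703.5 kJ/mol

Using ΔH = Σ nΔHc°(reactants) − Σ nΔHc°(products):
= [1·(-5470.1)] − [4·(-393.5) + 7·(-285.8) + 2·(-1299.5)]
= 703.5 kJ/mol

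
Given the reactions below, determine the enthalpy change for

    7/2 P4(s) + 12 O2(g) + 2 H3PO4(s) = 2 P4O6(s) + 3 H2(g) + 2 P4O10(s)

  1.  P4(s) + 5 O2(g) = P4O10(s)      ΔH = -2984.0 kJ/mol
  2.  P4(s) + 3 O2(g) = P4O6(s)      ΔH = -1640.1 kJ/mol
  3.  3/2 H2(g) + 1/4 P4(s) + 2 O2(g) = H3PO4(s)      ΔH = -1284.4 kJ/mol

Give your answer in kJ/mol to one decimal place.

ΔH = -6679.4 kJ/mol

eq. 1 × 2: (2)·(-2984.0) = -5968.0 kJ/mol
eq. 2 × 2: (2)·(-1640.1) = -3280.2 kJ/mol
eq. 3 reversed and × 2: (-2)·(-1284.4) = +2568.8 kJ/mol
Since enthalpy is a state function, ΔH = (-5968.0) + (-3280.2) + (+2568.8) = -6679.4 kJ/mol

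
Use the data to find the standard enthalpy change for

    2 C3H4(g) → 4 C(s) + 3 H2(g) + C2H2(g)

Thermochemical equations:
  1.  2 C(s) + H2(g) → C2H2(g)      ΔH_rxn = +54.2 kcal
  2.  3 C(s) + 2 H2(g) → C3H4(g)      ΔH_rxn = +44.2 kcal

ΔH_rxn = -34.2 kcal

eq. 1 as written: +54.2 kcal
eq. 2 reversed and × 2: (-2)·(+44.2) = -88.4 kcal
Combining the equations, ΔH_rxn = (+54.2) + (-88.4) = -34.2 kcal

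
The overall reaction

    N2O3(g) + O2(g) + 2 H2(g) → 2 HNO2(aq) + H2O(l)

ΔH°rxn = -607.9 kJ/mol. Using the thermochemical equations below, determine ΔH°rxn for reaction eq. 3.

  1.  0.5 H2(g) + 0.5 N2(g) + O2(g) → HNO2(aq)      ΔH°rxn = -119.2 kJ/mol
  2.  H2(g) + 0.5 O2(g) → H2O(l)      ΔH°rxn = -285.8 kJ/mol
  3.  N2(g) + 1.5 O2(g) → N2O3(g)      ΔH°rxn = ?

eq. 1 × 2: (2)·(-119.2) = -238.4 kJ/mol
eq. 2 as written: -285.8 kJ/mol
eq. 3 reversed: contributes −x
-607.9 = (-238.4) + (-285.8) − x
x = (-607.9 − (-524.2)) / (-1) = 83.7 kJ/mol

ΔH°rxn = 83.7 kJ/mol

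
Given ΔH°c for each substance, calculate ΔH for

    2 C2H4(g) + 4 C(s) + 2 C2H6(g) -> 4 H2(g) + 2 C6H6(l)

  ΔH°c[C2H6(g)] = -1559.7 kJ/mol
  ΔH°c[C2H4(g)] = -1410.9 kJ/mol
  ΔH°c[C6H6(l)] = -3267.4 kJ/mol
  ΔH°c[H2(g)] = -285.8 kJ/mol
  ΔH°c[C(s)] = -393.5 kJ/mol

Using ΔH = Σ nΔHc°(reactants) − Σ nΔHc°(products):
= [2·(-1410.9) + 4·(-393.5) + 2·(-1559.7)] − [4·(-285.8) + 2·(-3267.4)]
= 162.8 kJ/mol

ΔH = 162.8 kJ/mol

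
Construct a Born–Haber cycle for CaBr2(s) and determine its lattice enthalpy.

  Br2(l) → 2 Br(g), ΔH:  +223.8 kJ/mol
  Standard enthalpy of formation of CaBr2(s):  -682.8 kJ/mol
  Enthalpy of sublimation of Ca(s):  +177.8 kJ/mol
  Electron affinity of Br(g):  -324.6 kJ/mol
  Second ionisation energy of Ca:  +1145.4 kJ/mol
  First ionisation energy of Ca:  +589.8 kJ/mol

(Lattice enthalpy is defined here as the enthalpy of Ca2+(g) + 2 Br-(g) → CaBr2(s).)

ΔHf° = 1·ΔHsub + 1·(ΣIE) + 1·D(Br2) + 2·EA + U
-682.8 = 1·(+177.8) + 1·(+1735.2) + 1·(+223.8) + 2·(-324.6) + U
U = -682.8 − (+1487.6) = -2170.4 kJ/mol

U = -2170.4 kJ/mol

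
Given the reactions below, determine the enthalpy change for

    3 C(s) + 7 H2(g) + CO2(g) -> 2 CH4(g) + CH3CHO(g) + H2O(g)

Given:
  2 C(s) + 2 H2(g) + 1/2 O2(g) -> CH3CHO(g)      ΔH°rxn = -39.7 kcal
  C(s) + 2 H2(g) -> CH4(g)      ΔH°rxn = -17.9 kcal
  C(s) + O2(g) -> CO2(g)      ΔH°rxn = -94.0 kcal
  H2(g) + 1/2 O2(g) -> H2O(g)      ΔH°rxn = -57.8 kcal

ΔH°rxn = -39.3 kcal

equation 1 as written: -39.7 kcal
equation 2 × 2: (2)·(-17.9) = -35.8 kcal
equation 3 reversed: +94.0 kcal
equation 4 as written: -57.8 kcal
ΔH°rxn = (1)·(-39.7) + (2)·(-17.9) + (-1)·(-94.0) + (1)·(-57.8) = -39.3 kcal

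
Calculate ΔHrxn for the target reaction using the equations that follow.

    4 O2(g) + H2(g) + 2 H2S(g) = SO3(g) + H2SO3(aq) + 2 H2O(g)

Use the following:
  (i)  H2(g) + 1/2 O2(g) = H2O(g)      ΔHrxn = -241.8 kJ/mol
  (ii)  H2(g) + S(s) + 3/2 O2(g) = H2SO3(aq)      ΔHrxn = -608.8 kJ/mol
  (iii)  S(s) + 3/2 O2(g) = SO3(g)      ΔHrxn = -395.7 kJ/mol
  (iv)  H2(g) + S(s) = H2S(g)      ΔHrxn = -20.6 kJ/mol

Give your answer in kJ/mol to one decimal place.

(i) × 2 (×2 to match 2 H2O(g) in the target): (2)·(-241.8) = -483.6 kJ/mol
(ii) as written (H2SO3(aq) already on the product side): -608.8 kJ/mol
(iii) as written (SO3(g) already on the product side): -395.7 kJ/mol
(iv) reversed and × 2 (reverse to put H2S(g) on the reactant side; scale by 2 for the 2 H2S(g)): (-2)·(-20.6) = +41.2 kJ/mol
ΔHrxn = (-483.6) + (-608.8) + (-395.7) + (+41.2) = -1446.9 kJ/mol

ΔHrxn = -1446.9 kJ/mol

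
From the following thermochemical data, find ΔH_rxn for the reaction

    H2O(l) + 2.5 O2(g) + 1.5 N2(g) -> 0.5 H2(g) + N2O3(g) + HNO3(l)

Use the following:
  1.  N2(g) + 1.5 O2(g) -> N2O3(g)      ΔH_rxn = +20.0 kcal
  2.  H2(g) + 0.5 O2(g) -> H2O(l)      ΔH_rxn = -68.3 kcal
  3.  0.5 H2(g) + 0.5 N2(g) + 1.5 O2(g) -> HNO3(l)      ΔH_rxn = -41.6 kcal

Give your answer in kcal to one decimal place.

eq. 1 as written: +20.0 kcal
eq. 2 reversed: +68.3 kcal
eq. 3 as written: -41.6 kcal
ΔH_rxn = (1)·(+20.0) + (-1)·(-68.3) + (1)·(-41.6) = 46.7 kcal

ΔH_rxn = 46.7 kcal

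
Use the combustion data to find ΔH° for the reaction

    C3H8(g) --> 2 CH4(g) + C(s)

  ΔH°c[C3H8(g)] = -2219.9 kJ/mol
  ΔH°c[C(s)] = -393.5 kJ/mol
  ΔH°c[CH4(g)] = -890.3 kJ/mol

With combustion enthalpies, reactants minus products:
= [1·(-2219.9)] − [2·(-890.3) + 1·(-393.5)]
= -45.8 kJ/mol

ΔH° = -45.8 kJ/mol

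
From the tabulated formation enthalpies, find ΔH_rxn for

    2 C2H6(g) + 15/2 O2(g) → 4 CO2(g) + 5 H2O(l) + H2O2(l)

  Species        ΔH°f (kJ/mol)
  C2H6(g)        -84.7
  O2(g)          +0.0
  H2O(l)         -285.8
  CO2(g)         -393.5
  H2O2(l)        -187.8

Products: 4·(-393.5) + 5·(-285.8) + 1·(-187.8) = -3190.8
Reactants: 2·(-84.7) + 15/2·(+0.0) = -169.4
ΔH_rxn = (-3190.8) − (-169.4) = -3021.4 kJ/mol

ΔH_rxn = -3021.4 kJ/mol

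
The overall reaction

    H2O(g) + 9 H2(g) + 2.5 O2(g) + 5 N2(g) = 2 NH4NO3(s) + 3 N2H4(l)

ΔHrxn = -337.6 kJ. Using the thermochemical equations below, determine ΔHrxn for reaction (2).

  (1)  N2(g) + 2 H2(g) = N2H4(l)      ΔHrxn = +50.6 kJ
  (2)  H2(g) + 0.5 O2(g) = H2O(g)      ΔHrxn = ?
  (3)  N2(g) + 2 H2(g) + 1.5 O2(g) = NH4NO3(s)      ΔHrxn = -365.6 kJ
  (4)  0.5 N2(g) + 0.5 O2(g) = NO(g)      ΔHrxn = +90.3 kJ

ΔHrxn = -241.8 kJ

(1) × 3 (scale by 3 for the 3 N2H4(l)): (3)·(+50.6) = +151.8 kJ
(2) reversed (H2O(g) must end up as a reactant): contributes −x
(3) × 2 (×2 to match 2 NH4NO3(s) in the target): (2)·(-365.6) = -731.2 kJ
(4): not needed (NO(g) appears nowhere else).
-337.6 = (+151.8) + (-731.2) − x
x = (-337.6 − (-579.4)) / (-1) = -241.8 kJ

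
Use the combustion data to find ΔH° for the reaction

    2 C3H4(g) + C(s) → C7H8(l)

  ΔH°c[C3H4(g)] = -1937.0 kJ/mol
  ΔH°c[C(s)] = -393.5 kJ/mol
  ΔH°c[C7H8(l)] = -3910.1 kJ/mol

Using ΔH = Σ nΔHc°(reactants) − Σ nΔHc°(products):
= [2·(-1937.0) + 1·(-393.5)] − [1·(-3910.1)]
= -357.4 kJ/mol

ΔH° = -357.4 kJ/mol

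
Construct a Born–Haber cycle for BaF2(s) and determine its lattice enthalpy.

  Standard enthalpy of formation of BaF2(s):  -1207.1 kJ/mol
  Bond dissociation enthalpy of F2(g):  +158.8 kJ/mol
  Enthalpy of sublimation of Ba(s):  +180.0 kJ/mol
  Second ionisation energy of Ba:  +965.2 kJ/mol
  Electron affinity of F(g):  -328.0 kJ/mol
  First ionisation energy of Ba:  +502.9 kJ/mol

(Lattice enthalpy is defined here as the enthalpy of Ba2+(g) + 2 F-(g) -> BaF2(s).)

U = -2358.0 kJ/mol

ΔHf° = 1·ΔHsub + 1·(ΣIE) + 1·D(F2) + 2·EA + U
-1207.1 = 1·(+180.0) + 1·(+1468.1) + 1·(+158.8) + 2·(-328.0) + U
U = -1207.1 − (+1150.9) = -2358.0 kJ/mol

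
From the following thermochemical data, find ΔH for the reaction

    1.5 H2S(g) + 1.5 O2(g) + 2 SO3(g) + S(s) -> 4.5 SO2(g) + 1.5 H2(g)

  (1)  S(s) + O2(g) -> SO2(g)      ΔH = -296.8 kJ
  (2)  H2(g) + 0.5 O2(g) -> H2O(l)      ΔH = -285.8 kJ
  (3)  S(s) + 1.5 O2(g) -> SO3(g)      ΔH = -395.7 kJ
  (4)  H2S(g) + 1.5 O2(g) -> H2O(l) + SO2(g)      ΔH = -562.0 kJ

ΔH = -513.3 kJ

(1) × 3: (3)·(-296.8) = -890.4 kJ
(2) reversed and × 3/2: (-3/2)·(-285.8) = +428.7 kJ
(3) reversed and × 2: (-2)·(-395.7) = +791.4 kJ
(4) × 3/2: (3/2)·(-562.0) = -843.0 kJ
By Hess's law, ΔH = (3)·(-296.8) + (-3/2)·(-285.8) + (-2)·(-395.7) + (3/2)·(-562.0) = -513.3 kJ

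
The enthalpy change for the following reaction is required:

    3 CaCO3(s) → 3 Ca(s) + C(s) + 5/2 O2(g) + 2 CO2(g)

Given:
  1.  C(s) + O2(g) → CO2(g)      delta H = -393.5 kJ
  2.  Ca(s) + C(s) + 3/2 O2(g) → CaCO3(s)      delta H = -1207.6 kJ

eq. 1 × 2: (2)·(-393.5) = -787.0 kJ
eq. 2 reversed and × 3: (-3)·(-1207.6) = +3622.8 kJ
delta H = (2)·(-393.5) + (-3)·(-1207.6) = 2835.8 kJ

delta H = 2835.8 kJ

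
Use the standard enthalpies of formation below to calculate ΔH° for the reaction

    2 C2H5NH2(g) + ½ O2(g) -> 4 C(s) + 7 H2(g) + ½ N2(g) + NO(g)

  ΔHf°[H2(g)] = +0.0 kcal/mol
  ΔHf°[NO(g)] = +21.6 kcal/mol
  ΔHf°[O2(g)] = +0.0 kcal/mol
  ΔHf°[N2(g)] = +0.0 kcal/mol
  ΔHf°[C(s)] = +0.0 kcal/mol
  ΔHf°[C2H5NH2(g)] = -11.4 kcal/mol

Products: 4·(+0.0) + 7·(+0.0) + 1/2·(+0.0) + 1·(+21.6) = +21.6
Reactants: 2·(-11.4) + 1/2·(+0.0) = -22.8
ΔH° = (+21.6) − (-22.8) = 44.4 kcal/mol

ΔH° = 44.4 kcal/mol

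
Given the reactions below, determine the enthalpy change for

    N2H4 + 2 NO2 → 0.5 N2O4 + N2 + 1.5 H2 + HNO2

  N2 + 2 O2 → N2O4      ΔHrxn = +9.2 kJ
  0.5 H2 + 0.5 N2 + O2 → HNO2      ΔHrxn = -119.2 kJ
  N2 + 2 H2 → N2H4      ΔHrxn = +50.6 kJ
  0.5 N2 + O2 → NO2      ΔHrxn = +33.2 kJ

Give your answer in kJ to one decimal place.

equation 1 × 1/2 (×1/2 to match 1/2 N2O4 in the target): (1/2)·(+9.2) = +4.6 kJ
equation 2 as written (HNO2 already on the product side): -119.2 kJ
equation 3 reversed (N2H4 must end up as a reactant): -50.6 kJ
equation 4 reversed and × 2 (reverse to put NO2 on the reactant side; ×2 to match 2 NO2 in the target): (-2)·(+33.2) = -66.4 kJ
ΔHrxn = (1/2)·(+9.2) + (1)·(-119.2) + (-1)·(+50.6) + (-2)·(+33.2) = -231.6 kJ

ΔHrxn = -231.6 kJ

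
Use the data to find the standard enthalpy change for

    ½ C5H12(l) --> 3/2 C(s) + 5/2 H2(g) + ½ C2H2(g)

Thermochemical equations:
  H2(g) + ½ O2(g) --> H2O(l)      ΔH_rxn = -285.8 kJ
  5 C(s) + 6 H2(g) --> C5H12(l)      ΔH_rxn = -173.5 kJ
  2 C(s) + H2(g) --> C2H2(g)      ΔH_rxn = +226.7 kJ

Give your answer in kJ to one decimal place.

ΔH_rxn = 200.1 kJ

equation 1: not needed.
equation 2 reversed and × 1/2: (-1/2)·(-173.5) = +86.75 kJ
equation 3 × 1/2: (1/2)·(+226.7) = +113.35 kJ
Since enthalpy is a state function, ΔH_rxn = (-1/2)·(-173.5) + (1/2)·(+226.7) = 200.1 kJ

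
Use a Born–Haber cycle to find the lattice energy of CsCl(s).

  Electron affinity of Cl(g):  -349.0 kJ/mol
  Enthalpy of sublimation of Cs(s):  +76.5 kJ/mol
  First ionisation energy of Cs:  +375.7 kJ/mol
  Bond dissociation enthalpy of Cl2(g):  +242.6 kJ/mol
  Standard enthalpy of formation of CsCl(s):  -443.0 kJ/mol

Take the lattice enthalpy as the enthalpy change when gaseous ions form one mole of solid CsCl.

ΔHf° = 1·ΔHsub + 1·(ΣIE) + 1/2·D(Cl2) + 1·EA + U
-443.0 = 1·(+76.5) + 1·(+375.7) + 1/2·(+242.6) + 1·(-349.0) + U
U = -443.0 − (+224.5) = -667.5 kJ/mol

U = -667.5 kJ/mol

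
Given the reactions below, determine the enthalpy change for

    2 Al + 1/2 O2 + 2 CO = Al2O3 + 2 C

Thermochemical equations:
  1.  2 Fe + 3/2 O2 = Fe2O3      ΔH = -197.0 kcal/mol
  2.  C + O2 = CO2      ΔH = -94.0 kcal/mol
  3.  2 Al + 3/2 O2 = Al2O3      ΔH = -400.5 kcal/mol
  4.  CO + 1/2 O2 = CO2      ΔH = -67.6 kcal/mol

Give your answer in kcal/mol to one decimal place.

eq. 1: not needed (Fe appears nowhere else).
eq. 2 reversed and × 2 (reverse to put C on the product side; ×2 to match 2 C in the target): (-2)·(-94.0) = +188.0 kcal/mol
eq. 3 as written (Al2O3 already on the product side): -400.5 kcal/mol
eq. 4 × 2 (scale by 2 for the 2 CO): (2)·(-67.6) = -135.2 kcal/mol
Combining the equations, ΔH = (-2)·(-94.0) + (1)·(-400.5) + (2)·(-67.6) = -347.7 kcal/mol

ΔH = -347.7 kcal/mol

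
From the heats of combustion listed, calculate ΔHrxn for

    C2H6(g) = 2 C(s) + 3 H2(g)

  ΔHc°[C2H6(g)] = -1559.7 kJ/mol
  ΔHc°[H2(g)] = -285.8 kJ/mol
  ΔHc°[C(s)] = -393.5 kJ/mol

Using ΔH = Σ nΔHc°(reactants) − Σ nΔHc°(products):
= [1·(-1559.7)] − [2·(-393.5) + 3·(-285.8)]
= 84.7 kJ/mol

ΔHrxn = 84.7 kJ/mol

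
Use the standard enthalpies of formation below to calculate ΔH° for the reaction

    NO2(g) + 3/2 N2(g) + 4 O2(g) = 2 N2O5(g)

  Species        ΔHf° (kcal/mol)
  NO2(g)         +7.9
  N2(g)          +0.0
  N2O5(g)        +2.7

ΔH° = -2.5 kcal/mol

Products: 2·(+2.7) = +5.4
Reactants: 1·(+7.9) + 3/2·(+0.0) + 4·(+0.0) = +7.9
ΔH° = (+5.4) − (+7.9) = -2.5 kcal/mol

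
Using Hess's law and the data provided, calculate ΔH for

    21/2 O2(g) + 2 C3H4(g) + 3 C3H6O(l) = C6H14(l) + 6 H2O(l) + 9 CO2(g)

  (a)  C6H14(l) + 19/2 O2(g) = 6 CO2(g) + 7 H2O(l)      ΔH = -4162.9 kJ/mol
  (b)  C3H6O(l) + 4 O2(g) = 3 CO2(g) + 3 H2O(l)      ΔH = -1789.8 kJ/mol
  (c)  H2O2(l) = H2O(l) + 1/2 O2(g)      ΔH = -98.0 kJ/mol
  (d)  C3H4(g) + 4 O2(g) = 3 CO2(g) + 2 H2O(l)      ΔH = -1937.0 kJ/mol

ΔH = -5080.5 kJ/mol

(a) reversed: +4162.9 kJ/mol
(b) × 3: (3)·(-1789.8) = -5369.4 kJ/mol
(c): not needed.
(d) × 2: (2)·(-1937.0) = -3874.0 kJ/mol
ΔH = (+4162.9) + (-5369.4) + (-3874.0) = -5080.5 kJ/mol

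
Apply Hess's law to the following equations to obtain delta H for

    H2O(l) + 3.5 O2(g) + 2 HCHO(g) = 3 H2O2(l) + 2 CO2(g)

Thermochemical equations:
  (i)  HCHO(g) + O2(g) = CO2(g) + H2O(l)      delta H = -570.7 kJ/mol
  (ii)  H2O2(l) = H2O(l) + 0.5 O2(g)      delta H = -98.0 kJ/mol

delta H = -847.4 kJ/mol

(i) × 2: (2)·(-570.7) = -1141.4 kJ/mol
(ii) reversed and × 3: (-3)·(-98.0) = +294.0 kJ/mol
delta H = (-1141.4) + (+294.0) = -847.4 kJ/mol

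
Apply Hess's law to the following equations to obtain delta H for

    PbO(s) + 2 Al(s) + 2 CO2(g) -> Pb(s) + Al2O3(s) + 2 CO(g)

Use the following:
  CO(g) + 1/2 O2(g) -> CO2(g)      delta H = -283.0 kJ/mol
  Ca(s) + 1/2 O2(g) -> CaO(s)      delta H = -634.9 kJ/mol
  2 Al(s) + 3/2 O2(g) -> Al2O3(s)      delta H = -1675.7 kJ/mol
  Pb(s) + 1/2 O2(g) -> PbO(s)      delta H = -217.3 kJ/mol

equation 1 reversed and × 2 (reverse to put CO(g) on the product side; ×2 to match 2 CO(g) in the target): (-2)·(-283.0) = +566.0 kJ/mol
equation 2: not needed (Ca(s) appears nowhere else).
equation 3 as written (Al2O3(s) already on the product side): -1675.7 kJ/mol
equation 4 reversed (PbO(s) must end up as a reactant): +217.3 kJ/mol
Combining the equations, delta H = (+566.0) + (-1675.7) + (+217.3) = -892.4 kJ/mol

delta H = -892.4 kJ/mol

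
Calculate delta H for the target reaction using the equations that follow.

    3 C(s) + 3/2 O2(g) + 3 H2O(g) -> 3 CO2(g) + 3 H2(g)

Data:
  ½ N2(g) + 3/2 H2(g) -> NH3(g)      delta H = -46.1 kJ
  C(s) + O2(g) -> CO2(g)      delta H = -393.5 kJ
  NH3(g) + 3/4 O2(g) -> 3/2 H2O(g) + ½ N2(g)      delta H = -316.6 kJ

delta H = -455.1 kJ

equation 1 reversed and × 2: (-2)·(-46.1) = +92.2 kJ
equation 2 × 3: (3)·(-393.5) = -1180.5 kJ
equation 3 reversed and × 2: (-2)·(-316.6) = +633.2 kJ
delta H = (+92.2) + (-1180.5) + (+633.2) = -455.1 kJ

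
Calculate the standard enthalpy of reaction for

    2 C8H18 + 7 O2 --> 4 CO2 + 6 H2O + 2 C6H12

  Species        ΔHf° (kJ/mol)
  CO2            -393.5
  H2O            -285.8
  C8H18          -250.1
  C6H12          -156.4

ΔHrxn = -3101.4 kJ/mol

Products: 4·(-393.5) + 6·(-285.8) + 2·(-156.4) = -3601.6
Reactants: 2·(-250.1) + 7·(+0.0) = -500.2
ΔHrxn = (-3601.6) − (-500.2) = -3101.4 kJ/mol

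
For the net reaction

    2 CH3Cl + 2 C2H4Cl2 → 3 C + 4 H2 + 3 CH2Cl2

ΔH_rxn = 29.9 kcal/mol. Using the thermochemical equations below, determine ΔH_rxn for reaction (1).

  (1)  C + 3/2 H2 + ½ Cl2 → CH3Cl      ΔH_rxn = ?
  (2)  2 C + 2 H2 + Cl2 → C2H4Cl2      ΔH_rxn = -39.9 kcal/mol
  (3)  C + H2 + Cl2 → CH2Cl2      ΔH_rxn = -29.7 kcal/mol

ΔH_rxn = -19.6 kcal/mol

(1) reversed and × 2 (CH3Cl must end up as a reactant; scale by 2 for the 2 CH3Cl): contributes −2·x
(2) reversed and × 2 (reverse to put C2H4Cl2 on the reactant side; ×2 to match 2 C2H4Cl2 in the target): (-2)·(-39.9) = +79.8 kcal/mol
(3) × 3 (×3 to match 3 CH2Cl2 in the target): (3)·(-29.7) = -89.1 kcal/mol
+29.9 = (+79.8) + (-89.1) − 2·x
x = (+29.9 − (-9.3)) / (-2) = -19.6 kcal/mol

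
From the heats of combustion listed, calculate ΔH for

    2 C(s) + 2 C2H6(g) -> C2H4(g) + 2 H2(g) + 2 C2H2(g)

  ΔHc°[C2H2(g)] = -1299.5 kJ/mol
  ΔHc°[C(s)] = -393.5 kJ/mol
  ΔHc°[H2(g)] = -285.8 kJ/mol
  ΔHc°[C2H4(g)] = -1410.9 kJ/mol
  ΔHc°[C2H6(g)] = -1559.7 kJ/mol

ΔH = 675.1 kJ/mol

With combustion enthalpies, reactants minus products:
= [2·(-393.5) + 2·(-1559.7)] − [1·(-1410.9) + 2·(-285.8) + 2·(-1299.5)]
= 675.1 kJ/mol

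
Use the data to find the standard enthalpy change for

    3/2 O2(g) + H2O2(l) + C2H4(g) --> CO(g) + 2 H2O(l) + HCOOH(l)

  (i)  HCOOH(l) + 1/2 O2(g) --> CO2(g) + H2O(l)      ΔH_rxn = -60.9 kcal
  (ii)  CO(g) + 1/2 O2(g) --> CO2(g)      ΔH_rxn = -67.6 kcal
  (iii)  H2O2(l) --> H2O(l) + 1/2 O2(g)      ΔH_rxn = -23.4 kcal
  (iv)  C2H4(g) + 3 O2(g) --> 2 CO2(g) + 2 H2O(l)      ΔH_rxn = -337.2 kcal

ΔH_rxn = -232.1 kcal

(i) reversed: +60.9 kcal
(ii) reversed: +67.6 kcal
(iii) as written: -23.4 kcal
(iv) as written: -337.2 kcal
By Hess's law, ΔH_rxn = (-1)·(-60.9) + (-1)·(-67.6) + (1)·(-23.4) + (1)·(-337.2) = -232.1 kcal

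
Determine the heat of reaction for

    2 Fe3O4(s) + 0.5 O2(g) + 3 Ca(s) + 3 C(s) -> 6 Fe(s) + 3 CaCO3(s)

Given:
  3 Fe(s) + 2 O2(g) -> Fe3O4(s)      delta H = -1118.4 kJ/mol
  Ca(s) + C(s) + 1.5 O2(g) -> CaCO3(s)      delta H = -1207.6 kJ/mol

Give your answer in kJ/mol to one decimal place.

delta H = -1386.0 kJ/mol

equation 1 reversed and × 2 (Fe3O4(s) must end up as a reactant; scale by 2 for the 2 Fe3O4(s)): (-2)·(-1118.4) = +2236.8 kJ/mol
equation 2 × 3 (scale by 3 for the 3 CaCO3(s)): (3)·(-1207.6) = -3622.8 kJ/mol
delta H = (+2236.8) + (-3622.8) = -1386.0 kJ/mol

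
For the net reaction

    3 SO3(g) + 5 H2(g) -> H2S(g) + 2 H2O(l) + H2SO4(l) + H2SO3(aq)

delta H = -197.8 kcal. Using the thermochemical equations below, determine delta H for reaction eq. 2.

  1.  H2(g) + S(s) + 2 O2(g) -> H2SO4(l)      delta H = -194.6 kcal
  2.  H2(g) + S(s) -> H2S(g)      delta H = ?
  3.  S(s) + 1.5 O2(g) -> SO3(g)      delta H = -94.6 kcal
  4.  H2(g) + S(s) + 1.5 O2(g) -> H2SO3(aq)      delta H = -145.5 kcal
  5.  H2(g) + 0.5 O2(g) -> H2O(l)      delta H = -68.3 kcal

eq. 1 as written: -194.6 kcal
eq. 2 as written: contributes x
eq. 3 reversed and × 3: (-3)·(-94.6) = +283.8 kcal
eq. 4 as written: -145.5 kcal
eq. 5 × 2: (2)·(-68.3) = -136.6 kcal
-197.8 = (-194.6) + (+283.8) + (-145.5) + (-136.6) + x
x = (-197.8 − (-192.9)) / (1) = -4.9 kcal

delta H = -4.9 kcal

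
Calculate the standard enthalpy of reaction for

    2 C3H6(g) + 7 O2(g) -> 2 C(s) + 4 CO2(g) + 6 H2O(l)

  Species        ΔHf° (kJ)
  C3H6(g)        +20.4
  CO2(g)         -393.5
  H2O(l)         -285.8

Products: 2·(+0.0) + 4·(-393.5) + 6·(-285.8) = -3288.8
Reactants: 2·(+20.4) + 7·(+0.0) = +40.8
ΔH°rxn = (-3288.8) − (+40.8) = -3329.6 kJ

ΔH°rxn = -3329.6 kJ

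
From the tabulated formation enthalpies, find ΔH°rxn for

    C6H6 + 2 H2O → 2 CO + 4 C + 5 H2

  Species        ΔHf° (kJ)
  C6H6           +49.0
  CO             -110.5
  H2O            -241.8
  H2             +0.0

Products: 2·(-110.5) + 4·(+0.0) + 5·(+0.0) = -221.0
Reactants: 1·(+49.0) + 2·(-241.8) = -434.6
ΔH°rxn = (-221.0) − (-434.6) = 213.6 kJ

ΔH°rxn = 213.6 kJ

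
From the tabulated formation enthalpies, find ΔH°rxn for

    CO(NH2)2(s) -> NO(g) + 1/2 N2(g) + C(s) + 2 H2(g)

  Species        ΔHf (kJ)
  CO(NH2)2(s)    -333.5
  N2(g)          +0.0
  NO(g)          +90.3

Products: 1·(+90.3) + 1/2·(+0.0) + 1·(+0.0) + 2·(+0.0) = +90.3
Reactants: 1·(-333.5) = -333.5
ΔH°rxn = (+90.3) − (-333.5) = 423.8 kJ

ΔH°rxn = 423.8 kJ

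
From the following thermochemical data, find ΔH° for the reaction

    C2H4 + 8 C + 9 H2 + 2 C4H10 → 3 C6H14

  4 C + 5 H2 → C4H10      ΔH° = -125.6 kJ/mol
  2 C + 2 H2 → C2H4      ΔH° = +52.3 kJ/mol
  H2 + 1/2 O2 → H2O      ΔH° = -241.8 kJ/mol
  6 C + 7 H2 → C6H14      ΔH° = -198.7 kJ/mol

equation 1 reversed and × 2 (C4H10 must end up as a reactant; ×2 to match 2 C4H10 in the target): (-2)·(-125.6) = +251.2 kJ/mol
equation 2 reversed (reverse to put C2H4 on the reactant side): -52.3 kJ/mol
equation 3: not needed (O2 appears nowhere else).
equation 4 × 3 (scale by 3 for the 3 C6H14): (3)·(-198.7) = -596.1 kJ/mol
ΔH° = (+251.2) + (-52.3) + (-596.1) = -397.2 kJ/mol

ΔH° = -397.2 kJ/mol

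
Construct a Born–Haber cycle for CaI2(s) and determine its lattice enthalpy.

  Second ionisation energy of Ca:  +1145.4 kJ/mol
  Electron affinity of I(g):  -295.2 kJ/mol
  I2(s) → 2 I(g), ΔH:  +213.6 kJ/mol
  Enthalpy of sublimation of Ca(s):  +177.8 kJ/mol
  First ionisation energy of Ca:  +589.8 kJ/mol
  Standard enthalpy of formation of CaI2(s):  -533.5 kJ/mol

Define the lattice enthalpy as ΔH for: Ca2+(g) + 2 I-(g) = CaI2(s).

U = -2069.7 kJ/mol

ΔHf° = 1·ΔHsub + 1·(ΣIE) + 1·D(I2) + 2·EA + U
-533.5 = 1·(+177.8) + 1·(+1735.2) + 1·(+213.6) + 2·(-295.2) + U
U = -533.5 − (+1536.2) = -2069.7 kJ/mol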